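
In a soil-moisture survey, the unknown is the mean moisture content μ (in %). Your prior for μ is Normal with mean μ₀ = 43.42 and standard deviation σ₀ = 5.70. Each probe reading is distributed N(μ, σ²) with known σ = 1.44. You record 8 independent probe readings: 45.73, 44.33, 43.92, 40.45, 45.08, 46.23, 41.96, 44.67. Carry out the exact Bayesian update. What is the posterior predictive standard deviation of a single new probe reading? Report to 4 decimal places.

For Normal data with known variance σ², a Normal(μ₀, σ₀²) prior on μ is conjugate. Posterior precision = 1/σ₀² + n/σ²; posterior mean is the precision-weighted average of μ₀ and x̄.
σ₀² = 5.70² = 32.49, σ² = 1.44² = 2.0736; σ² + n·σ₀² = 2.0736 + 8·32.49 = 261.9936.
Posterior precision = 1/σ₀² + n/σ² = 1/32.49 + 8/2.0736 = (σ² + n·σ₀²)/(σ₀²σ²) = 261.9936/(32.49·2.0736); posterior variance σₙ² = σ₀²σ²/(σ² + n·σ₀²) = 32.49·2.0736/261.9936 = 0.257149.
Predictive variance for one new observation = σₙ² + σ² = 32.49·2.0736/261.9936 + 2.0736 = σ²·(σ₀² + 261.9936)/261.9936 = 2.0736·294.4836/261.9936 = 2.330749; SD = √(2.0736·294.4836/261.9936) = 1.5267.

1.5267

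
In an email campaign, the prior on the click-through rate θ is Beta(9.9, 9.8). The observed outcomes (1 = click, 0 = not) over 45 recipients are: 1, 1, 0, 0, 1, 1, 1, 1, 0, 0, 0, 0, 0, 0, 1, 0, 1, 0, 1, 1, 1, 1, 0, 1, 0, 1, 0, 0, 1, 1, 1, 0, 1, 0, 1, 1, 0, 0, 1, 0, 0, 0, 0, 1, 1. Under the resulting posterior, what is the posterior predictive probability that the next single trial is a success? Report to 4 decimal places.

0.5085

The Beta prior is conjugate to a Binomial/Bernoulli likelihood; the update adds successes to α and failures to β.
Posterior: Beta(α+k, β+n−k) = Beta(9.9+23, 9.8+22) = Beta(32.9, 31.8).
For a single future Bernoulli trial, P(success | data) = α/(α+β) = 0.5085.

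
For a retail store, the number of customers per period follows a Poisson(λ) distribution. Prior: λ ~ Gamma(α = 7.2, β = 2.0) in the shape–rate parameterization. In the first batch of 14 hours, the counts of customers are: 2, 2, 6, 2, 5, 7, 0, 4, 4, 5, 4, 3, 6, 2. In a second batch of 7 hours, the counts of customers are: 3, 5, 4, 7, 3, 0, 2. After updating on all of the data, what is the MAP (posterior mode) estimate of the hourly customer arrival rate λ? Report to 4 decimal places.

With a Gamma(shape α, rate β) prior, the Poisson likelihood is conjugate: the posterior is Gamma(α + ΣXᵢ, β + n).
Batch 1: sum of counts S = 52 over n = 14 hours.
After batch 1: Gamma(α+S, β+n) = Gamma(7.2+52, 2.0+14) = Gamma(59.2, 16.0).
Batch 2: sum of counts S = 24 over n = 7 hours.
After batch 2: Gamma(α+S, β+n) = Gamma(59.2+24, 16.0+7) = Gamma(83.2, 23.0).
Mode of Gamma(α,β) for α≥1 is (α−1)/β = 82.2/23.0 = 3.5739.

3.5739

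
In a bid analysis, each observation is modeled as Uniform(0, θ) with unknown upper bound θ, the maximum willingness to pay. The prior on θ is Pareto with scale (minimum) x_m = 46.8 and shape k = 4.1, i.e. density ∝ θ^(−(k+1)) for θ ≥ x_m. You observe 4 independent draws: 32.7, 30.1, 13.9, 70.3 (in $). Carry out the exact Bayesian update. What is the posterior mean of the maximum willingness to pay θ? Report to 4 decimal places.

80.2014

A Pareto(scale x_m, shape k) prior on the upper bound θ of Uniform(0, θ) is conjugate: posterior is Pareto(max(x_m, max xᵢ), k + n).
Sample maximum = 70.3; prior scale x_m = 46.8 → posterior scale = max = 70.3.
Posterior shape = 4.1 + 4 = 8.1.
E[θ|data] = k·x_m/(k−1) = 8.1·70.3/7.1 = 80.2014.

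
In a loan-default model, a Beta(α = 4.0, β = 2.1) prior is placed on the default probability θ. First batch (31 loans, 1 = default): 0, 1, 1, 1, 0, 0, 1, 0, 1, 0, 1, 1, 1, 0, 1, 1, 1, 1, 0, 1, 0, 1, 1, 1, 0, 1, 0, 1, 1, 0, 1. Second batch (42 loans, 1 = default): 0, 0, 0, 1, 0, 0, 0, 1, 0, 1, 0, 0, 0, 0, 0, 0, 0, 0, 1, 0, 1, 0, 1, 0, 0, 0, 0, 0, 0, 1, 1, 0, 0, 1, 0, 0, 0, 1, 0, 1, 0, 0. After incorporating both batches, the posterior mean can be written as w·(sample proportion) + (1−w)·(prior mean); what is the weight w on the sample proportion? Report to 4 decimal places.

0.9229

The Beta prior is conjugate to a Binomial/Bernoulli likelihood; the update adds successes to α and failures to β.
Total number of loans: n = 31 + 42 = 73.
Posterior mean = (α₀+k)/(α₀+β₀+n) = [n/(α₀+β₀+n)]·(k/n) + [(α₀+β₀)/(α₀+β₀+n)]·α₀/(α₀+β₀), so only n and the prior enter the weight.
The weight on the data is w = n/(α₀+β₀+n) = 73/(4.0+2.1+73) = 73/79.1 = 0.9229.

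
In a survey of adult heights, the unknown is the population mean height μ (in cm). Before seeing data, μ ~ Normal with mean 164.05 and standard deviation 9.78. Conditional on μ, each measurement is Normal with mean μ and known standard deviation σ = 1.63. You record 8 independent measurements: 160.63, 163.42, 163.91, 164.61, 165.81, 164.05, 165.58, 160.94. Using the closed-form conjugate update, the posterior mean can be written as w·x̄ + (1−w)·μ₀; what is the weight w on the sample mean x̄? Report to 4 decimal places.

0.9965

For Normal data with known variance σ², a Normal(μ₀, σ₀²) prior on μ is conjugate. Posterior precision = 1/σ₀² + n/σ²; posterior mean is the precision-weighted average of μ₀ and x̄.
σ₀² = 9.78² = 95.6484, σ² = 1.63² = 2.6569. Prior precision 1/σ₀² = 1/95.6484; data precision n/σ² = 8/2.6569.
w = (n/σ²)/(1/σ₀² + n/σ²) = n·σ₀²/(σ² + n·σ₀²) = 8·95.6484/(2.6569 + 8·95.6484) = 765.1872/767.8441 = 0.9965.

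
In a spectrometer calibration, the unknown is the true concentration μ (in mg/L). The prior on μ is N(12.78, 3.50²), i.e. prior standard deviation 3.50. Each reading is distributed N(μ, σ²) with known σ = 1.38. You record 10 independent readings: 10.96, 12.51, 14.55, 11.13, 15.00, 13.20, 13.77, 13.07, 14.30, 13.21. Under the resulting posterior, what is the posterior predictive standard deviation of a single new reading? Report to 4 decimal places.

For Normal data with known variance σ², a Normal(μ₀, σ₀²) prior on μ is conjugate. Posterior precision = 1/σ₀² + n/σ²; posterior mean is the precision-weighted average of μ₀ and x̄.
σ₀² = 3.50² = 12.25, σ² = 1.38² = 1.9044; σ² + n·σ₀² = 1.9044 + 10·12.25 = 124.4044.
Posterior precision = 1/σ₀² + n/σ² = 1/12.25 + 10/1.9044 = (σ² + n·σ₀²)/(σ₀²σ²) = 124.4044/(12.25·1.9044); posterior variance σₙ² = σ₀²σ²/(σ² + n·σ₀²) = 12.25·1.9044/124.4044 = 0.187525.
Predictive variance for one new observation = σₙ² + σ² = 12.25·1.9044/124.4044 + 1.9044 = σ²·(σ₀² + 124.4044)/124.4044 = 1.9044·136.6544/124.4044 = 2.091925; SD = √(1.9044·136.6544/124.4044) = 1.4463.

1.4463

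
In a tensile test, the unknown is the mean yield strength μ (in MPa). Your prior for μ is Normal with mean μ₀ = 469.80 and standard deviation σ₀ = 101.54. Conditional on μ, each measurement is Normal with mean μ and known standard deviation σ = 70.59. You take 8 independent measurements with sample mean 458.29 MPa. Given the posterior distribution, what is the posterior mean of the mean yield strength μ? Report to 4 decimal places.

For Normal data with known variance σ², a Normal(μ₀, σ₀²) prior on μ is conjugate. Posterior precision = 1/σ₀² + n/σ²; posterior mean is the precision-weighted average of μ₀ and x̄.
n·x̄ = 8·458.29 = 3666.32.
σ₀² = 101.54² = 10310.3716, σ² = 70.59² = 4982.9481; σ² + n·σ₀² = 4982.9481 + 8·10310.3716 = 87465.9209.
Posterior mean = (μ₀/σ₀² + n·x̄/σ²)/(1/σ₀² + n/σ²) = (σ²·μ₀ + σ₀²·n·x̄)/(σ² + n·σ₀²) = (4982.9481·469.80 + 10310.3716·3666.32)/87465.9209 = 40142110.621892/87465.9209 = 458.9457.

458.9457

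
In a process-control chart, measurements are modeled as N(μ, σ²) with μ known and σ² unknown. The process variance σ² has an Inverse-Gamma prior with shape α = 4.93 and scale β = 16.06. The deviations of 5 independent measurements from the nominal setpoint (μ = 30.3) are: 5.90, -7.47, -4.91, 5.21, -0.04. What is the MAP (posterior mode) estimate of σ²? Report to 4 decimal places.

With known mean μ and an Inverse-Gamma(α, β) prior on σ², the Normal likelihood is conjugate: posterior is Inv-Gamma(α + n/2, β + Σ(xᵢ−μ)²/2).
Σ(xᵢ−μ)² = (5.90)² + (-7.47)² + (-4.91)² + (5.21)² + (-0.04)² = 141.8647.
Posterior: Inv-Gamma(4.93 + 5/2, 16.06 + 141.8647/2) = Inv-Gamma(7.43, 86.99235).
Mode = β/(α+1) = 86.99235/8.43 = 10.3194.

10.3194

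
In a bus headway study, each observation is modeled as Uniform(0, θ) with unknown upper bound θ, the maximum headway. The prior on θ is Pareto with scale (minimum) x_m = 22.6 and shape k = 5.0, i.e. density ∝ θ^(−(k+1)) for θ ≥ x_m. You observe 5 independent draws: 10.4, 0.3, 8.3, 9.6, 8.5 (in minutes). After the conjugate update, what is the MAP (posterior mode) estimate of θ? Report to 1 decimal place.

A Pareto(scale x_m, shape k) prior on the upper bound θ of Uniform(0, θ) is conjugate: posterior is Pareto(max(x_m, max xᵢ), k + n).
Sample maximum = 10.4; prior scale x_m = 22.6 → posterior scale = max = 22.6.
Posterior shape = 5.0 + 5 = 10.0.
The Pareto density is decreasing on [x_m, ∞), so the mode is x_m = 22.6.

22.6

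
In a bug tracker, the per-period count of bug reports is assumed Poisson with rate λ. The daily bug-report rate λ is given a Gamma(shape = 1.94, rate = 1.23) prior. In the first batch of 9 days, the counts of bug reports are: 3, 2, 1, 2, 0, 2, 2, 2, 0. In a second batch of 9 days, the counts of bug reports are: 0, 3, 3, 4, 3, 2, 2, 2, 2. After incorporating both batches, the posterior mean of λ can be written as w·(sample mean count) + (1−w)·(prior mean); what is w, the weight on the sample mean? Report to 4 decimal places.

0.9360

With a Gamma(shape α, rate β) prior, the Poisson likelihood is conjugate: the posterior is Gamma(α + ΣXᵢ, β + n).
Total number of days: n = 9 + 9 = 18.
Posterior mean = (α₀+S)/(β₀+n) = [n/(β₀+n)]·(S/n) + [β₀/(β₀+n)]·(α₀/β₀), so only n and β₀ enter the weight.
Weight on data w = n/(β₀+n) = 18/(1.23+18) = 18/19.23 = 0.9360.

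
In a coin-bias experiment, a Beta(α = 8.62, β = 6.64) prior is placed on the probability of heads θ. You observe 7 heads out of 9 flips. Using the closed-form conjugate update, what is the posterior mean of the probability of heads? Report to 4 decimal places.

0.6439

The Beta prior is conjugate to a Binomial/Bernoulli likelihood; the update adds successes to α and failures to β.
Posterior: Beta(α+k, β+n−k) = Beta(8.62+7, 6.64+2) = Beta(15.62, 8.64).
Posterior mean = α/(α+β) = 15.62/24.26 = 0.6439.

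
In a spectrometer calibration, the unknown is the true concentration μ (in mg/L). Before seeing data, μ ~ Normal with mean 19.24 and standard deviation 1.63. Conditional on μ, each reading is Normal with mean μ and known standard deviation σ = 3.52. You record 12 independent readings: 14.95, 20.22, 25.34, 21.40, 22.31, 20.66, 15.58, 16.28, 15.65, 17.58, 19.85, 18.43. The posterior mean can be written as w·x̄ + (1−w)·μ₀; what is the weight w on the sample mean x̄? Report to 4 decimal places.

0.7201

For Normal data with known variance σ², a Normal(μ₀, σ₀²) prior on μ is conjugate. Posterior precision = 1/σ₀² + n/σ²; posterior mean is the precision-weighted average of μ₀ and x̄.
σ₀² = 1.63² = 2.6569, σ² = 3.52² = 12.3904. Prior precision 1/σ₀² = 1/2.6569; data precision n/σ² = 12/12.3904.
w = (n/σ²)/(1/σ₀² + n/σ²) = n·σ₀²/(σ² + n·σ₀²) = 12·2.6569/(12.3904 + 12·2.6569) = 31.8828/44.2732 = 0.7201.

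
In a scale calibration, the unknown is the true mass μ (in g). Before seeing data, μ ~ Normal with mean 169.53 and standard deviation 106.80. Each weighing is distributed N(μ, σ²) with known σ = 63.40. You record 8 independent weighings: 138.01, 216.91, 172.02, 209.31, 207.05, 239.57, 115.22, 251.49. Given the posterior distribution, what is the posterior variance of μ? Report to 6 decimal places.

481.246104

For Normal data with known variance σ², a Normal(μ₀, σ₀²) prior on μ is conjugate. Posterior precision = 1/σ₀² + n/σ²; posterior mean is the precision-weighted average of μ₀ and x̄.
σ₀² = 106.80² = 11406.24, σ² = 63.40² = 4019.56; σ² + n·σ₀² = 4019.56 + 8·11406.24 = 95269.48.
Posterior precision = 1/σ₀² + n/σ² = 1/11406.24 + 8/4019.56 = (σ² + n·σ₀²)/(σ₀²σ²) = 95269.48/(11406.24·4019.56); posterior variance σₙ² = σ₀²σ²/(σ² + n·σ₀²) = 11406.24·4019.56/95269.48 = 481.246104.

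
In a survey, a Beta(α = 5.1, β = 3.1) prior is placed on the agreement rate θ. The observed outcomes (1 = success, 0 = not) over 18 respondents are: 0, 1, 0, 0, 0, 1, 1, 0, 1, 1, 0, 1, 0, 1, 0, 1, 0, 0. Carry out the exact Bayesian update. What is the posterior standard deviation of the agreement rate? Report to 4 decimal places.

0.0959

The Beta prior is conjugate to a Binomial/Bernoulli likelihood; the update adds successes to α and failures to β.
Posterior: Beta(α+k, β+n−k) = Beta(5.1+8, 3.1+10) = Beta(13.1, 13.1).
Var = αβ/((α+β)²(α+β+1)) = 13.1·13.1/(26.2²·27.2) = 0.00919118; SD = √0.00919118 = 0.0959.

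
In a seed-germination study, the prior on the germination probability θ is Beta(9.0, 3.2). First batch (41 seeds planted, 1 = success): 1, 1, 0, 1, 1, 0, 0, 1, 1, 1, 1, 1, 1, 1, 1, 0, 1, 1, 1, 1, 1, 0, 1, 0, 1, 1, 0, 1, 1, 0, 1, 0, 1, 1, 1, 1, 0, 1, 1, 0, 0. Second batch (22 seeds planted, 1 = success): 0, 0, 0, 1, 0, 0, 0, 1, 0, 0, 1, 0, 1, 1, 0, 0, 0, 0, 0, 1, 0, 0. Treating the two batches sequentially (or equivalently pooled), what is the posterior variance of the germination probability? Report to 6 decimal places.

The Beta prior is conjugate to a Binomial/Bernoulli likelihood; the update adds successes to α and failures to β.
After batch 1: Beta(9.0+29, 3.2+12) = Beta(38.0, 15.2).
After batch 2: Beta(38.0+6, 15.2+16) = Beta(44.0, 31.2).
Var = αβ/((α+β)²(α+β+1)) = 44.0·31.2/(75.2²·76.2) = 0.003186.

0.003186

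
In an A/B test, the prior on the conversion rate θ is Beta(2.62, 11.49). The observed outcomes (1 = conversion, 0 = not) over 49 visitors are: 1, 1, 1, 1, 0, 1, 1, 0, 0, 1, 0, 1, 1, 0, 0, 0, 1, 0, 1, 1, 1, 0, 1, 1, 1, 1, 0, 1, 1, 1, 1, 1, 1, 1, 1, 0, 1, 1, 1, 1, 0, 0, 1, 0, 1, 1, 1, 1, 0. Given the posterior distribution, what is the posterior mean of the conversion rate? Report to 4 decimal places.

The Beta prior is conjugate to a Binomial/Bernoulli likelihood; the update adds successes to α and failures to β.
Posterior: Beta(α+k, β+n−k) = Beta(2.62+34, 11.49+15) = Beta(36.62, 26.49).
Posterior mean = α/(α+β) = 36.62/63.11 = 0.5803.

0.5803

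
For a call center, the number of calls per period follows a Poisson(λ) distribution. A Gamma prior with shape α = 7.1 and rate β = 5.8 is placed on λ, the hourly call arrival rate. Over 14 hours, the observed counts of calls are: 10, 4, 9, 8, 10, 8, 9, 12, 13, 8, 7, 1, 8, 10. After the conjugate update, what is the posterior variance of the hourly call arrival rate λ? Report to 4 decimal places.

0.3165

With a Gamma(shape α, rate β) prior, the Poisson likelihood is conjugate: the posterior is Gamma(α + ΣXᵢ, β + n).
Sum of counts S = 117 over n = 14 hours.
Posterior: Gamma(α+S, β+n) = Gamma(7.1+117, 5.8+14) = Gamma(124.1, 19.8).
Var = α/β² = 124.1/19.8² = 0.3165.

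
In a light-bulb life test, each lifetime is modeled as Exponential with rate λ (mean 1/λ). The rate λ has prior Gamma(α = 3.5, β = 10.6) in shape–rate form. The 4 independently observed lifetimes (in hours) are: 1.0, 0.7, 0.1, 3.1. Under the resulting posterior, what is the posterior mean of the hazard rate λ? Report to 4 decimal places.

0.4839

With a Gamma(shape α, rate β) prior on the exponential rate λ, the posterior after n observations with total T = Σxᵢ is Gamma(α+n, β+T).
Sum of observations T = 4.9 hours; n = 4.
Posterior: Gamma(3.5+4, 10.6+4.9) = Gamma(7.5, 15.5).
Posterior mean of λ = α/β = 7.5/15.5 = 0.4839.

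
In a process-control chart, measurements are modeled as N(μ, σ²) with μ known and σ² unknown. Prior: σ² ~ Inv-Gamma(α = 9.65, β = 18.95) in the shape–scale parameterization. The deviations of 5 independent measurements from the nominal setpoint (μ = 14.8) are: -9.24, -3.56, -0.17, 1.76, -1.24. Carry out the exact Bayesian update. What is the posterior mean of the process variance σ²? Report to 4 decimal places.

With known mean μ and an Inverse-Gamma(α, β) prior on σ², the Normal likelihood is conjugate: posterior is Inv-Gamma(α + n/2, β + Σ(xᵢ−μ)²/2).
Σ(xᵢ−μ)² = (-9.24)² + (-3.56)² + (-0.17)² + (1.76)² + (-1.24)² = 102.7153.
Posterior: Inv-Gamma(9.65 + 5/2, 18.95 + 102.7153/2) = Inv-Gamma(12.15, 70.30765).
E[σ²|data] = β/(α−1) = 70.30765/11.15 = 6.3056.

6.3056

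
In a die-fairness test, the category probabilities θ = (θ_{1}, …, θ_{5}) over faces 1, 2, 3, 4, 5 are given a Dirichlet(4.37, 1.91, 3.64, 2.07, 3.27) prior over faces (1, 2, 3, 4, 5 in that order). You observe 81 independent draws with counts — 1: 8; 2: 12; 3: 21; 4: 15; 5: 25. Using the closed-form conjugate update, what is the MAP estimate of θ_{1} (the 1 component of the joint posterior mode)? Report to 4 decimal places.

0.1246

The Dirichlet prior is conjugate to the Multinomial likelihood: each posterior αⱼ = prior αⱼ + observed count nⱼ.
Posterior concentration: (12.37, 13.91, 24.64, 17.07, 28.27), total = 96.26.
Joint mode component: (α_{1}−1)/(Σα−K) = 11.37/91.26 = 0.1246.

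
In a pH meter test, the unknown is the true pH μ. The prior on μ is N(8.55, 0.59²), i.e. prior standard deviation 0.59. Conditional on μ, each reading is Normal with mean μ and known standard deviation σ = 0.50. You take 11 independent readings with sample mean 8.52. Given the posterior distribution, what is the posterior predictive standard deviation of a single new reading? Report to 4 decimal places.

For Normal data with known variance σ², a Normal(μ₀, σ₀²) prior on μ is conjugate. Posterior precision = 1/σ₀² + n/σ²; posterior mean is the precision-weighted average of μ₀ and x̄.
σ₀² = 0.59² = 0.3481, σ² = 0.50² = 0.25; σ² + n·σ₀² = 0.25 + 11·0.3481 = 4.0791.
Posterior precision = 1/σ₀² + n/σ² = 1/0.3481 + 11/0.25 = (σ² + n·σ₀²)/(σ₀²σ²) = 4.0791/(0.3481·0.25); posterior variance σₙ² = σ₀²σ²/(σ² + n·σ₀²) = 0.3481·0.25/4.0791 = 0.021334.
Predictive variance for one new observation = σₙ² + σ² = 0.3481·0.25/4.0791 + 0.25 = σ²·(σ₀² + 4.0791)/4.0791 = 0.25·4.4272/4.0791 = 0.271334; SD = √(0.25·4.4272/4.0791) = 0.5209.

0.5209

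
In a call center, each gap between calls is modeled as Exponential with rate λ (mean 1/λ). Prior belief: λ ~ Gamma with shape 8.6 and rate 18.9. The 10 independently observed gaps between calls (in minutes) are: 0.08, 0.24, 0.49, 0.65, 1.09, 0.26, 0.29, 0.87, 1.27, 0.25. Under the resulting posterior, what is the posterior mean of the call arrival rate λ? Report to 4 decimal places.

0.7626

With a Gamma(shape α, rate β) prior on the exponential rate λ, the posterior after n observations with total T = Σxᵢ is Gamma(α+n, β+T).
Sum of observations T = 5.49 minutes; n = 10.
Posterior: Gamma(8.6+10, 18.9+5.49) = Gamma(18.6, 24.39).
Posterior mean of λ = α/β = 18.6/24.39 = 0.7626.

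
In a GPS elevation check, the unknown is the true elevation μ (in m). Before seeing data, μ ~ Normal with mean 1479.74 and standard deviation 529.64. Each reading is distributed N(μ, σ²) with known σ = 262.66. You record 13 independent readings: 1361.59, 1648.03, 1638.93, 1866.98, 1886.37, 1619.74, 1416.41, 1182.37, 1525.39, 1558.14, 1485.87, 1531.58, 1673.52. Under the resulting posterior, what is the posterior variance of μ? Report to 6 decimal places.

For Normal data with known variance σ², a Normal(μ₀, σ₀²) prior on μ is conjugate. Posterior precision = 1/σ₀² + n/σ²; posterior mean is the precision-weighted average of μ₀ and x̄.
σ₀² = 529.64² = 280518.5296, σ² = 262.66² = 68990.2756; σ² + n·σ₀² = 68990.2756 + 13·280518.5296 = 3715731.1604.
Posterior precision = 1/σ₀² + n/σ² = 1/280518.5296 + 13/68990.2756 = (σ² + n·σ₀²)/(σ₀²σ²) = 3715731.1604/(280518.5296·68990.2756); posterior variance σₙ² = σ₀²σ²/(σ² + n·σ₀²) = 280518.5296·68990.2756/3715731.1604 = 5208.409821.

5208.409821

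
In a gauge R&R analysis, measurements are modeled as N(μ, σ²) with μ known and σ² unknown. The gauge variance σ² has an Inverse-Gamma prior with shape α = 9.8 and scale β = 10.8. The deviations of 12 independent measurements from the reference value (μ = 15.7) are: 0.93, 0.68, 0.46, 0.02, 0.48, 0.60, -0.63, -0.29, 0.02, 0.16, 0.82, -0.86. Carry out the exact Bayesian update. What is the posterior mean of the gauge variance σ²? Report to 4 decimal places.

With known mean μ and an Inverse-Gamma(α, β) prior on σ², the Normal likelihood is conjugate: posterior is Inv-Gamma(α + n/2, β + Σ(xᵢ−μ)²/2).
Σ(xᵢ−μ)² = (0.93)² + (0.68)² + (0.46)² + (0.02)² + (0.48)² + (0.60)² + (-0.63)² + (-0.29)² + (0.02)² + (0.16)² + (0.82)² + (-0.86)² = 4.0487.
Posterior: Inv-Gamma(9.8 + 12/2, 10.8 + 4.0487/2) = Inv-Gamma(15.80, 12.82435).
E[σ²|data] = β/(α−1) = 12.82435/14.80 = 0.8665.

0.8665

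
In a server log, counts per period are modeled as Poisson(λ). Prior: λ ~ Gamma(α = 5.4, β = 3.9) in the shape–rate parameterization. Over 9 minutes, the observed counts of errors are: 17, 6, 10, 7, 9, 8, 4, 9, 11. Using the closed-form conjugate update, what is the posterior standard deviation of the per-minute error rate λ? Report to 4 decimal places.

With a Gamma(shape α, rate β) prior, the Poisson likelihood is conjugate: the posterior is Gamma(α + ΣXᵢ, β + n).
Sum of counts S = 81 over n = 9 minutes.
Posterior: Gamma(α+S, β+n) = Gamma(5.4+81, 3.9+9) = Gamma(86.4, 12.9).
SD = √α/β = √86.4/12.9 = 0.7206.

0.7206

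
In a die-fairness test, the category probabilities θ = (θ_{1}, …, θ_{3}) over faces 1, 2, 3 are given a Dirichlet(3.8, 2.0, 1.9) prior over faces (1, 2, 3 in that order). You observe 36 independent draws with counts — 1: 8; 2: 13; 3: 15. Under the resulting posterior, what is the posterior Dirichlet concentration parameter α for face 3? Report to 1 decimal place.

The Dirichlet prior is conjugate to the Multinomial likelihood: each posterior αⱼ = prior αⱼ + observed count nⱼ.
Posterior concentration: (11.8, 15.0, 16.9), total = 43.7.
α_{3} = 1.9 + 15 = 16.9.

16.9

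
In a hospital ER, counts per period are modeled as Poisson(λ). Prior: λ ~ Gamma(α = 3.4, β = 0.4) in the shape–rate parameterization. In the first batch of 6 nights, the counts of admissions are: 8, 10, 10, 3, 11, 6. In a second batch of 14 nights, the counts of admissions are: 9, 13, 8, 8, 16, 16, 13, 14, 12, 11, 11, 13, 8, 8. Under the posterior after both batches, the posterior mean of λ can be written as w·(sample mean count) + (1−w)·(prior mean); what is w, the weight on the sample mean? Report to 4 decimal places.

With a Gamma(shape α, rate β) prior, the Poisson likelihood is conjugate: the posterior is Gamma(α + ΣXᵢ, β + n).
Total number of nights: n = 6 + 14 = 20.
Posterior mean = (α₀+S)/(β₀+n) = [n/(β₀+n)]·(S/n) + [β₀/(β₀+n)]·(α₀/β₀), so only n and β₀ enter the weight.
Weight on data w = n/(β₀+n) = 20/(0.4+20) = 20/20.4 = 0.9804.

0.9804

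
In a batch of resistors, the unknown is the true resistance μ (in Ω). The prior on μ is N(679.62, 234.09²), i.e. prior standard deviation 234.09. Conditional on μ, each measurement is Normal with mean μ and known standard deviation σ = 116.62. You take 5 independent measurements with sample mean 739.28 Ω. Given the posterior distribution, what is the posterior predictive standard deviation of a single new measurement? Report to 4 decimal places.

For Normal data with known variance σ², a Normal(μ₀, σ₀²) prior on μ is conjugate. Posterior precision = 1/σ₀² + n/σ²; posterior mean is the precision-weighted average of μ₀ and x̄.
σ₀² = 234.09² = 54798.1281, σ² = 116.62² = 13600.2244; σ² + n·σ₀² = 13600.2244 + 5·54798.1281 = 287590.8649.
Posterior precision = 1/σ₀² + n/σ² = 1/54798.1281 + 5/13600.2244 = (σ² + n·σ₀²)/(σ₀²σ²) = 287590.8649/(54798.1281·13600.2244); posterior variance σₙ² = σ₀²σ²/(σ² + n·σ₀²) = 54798.1281·13600.2244/287590.8649 = 2591.413462.
Predictive variance for one new observation = σₙ² + σ² = 54798.1281·13600.2244/287590.8649 + 13600.2244 = σ²·(σ₀² + 287590.8649)/287590.8649 = 13600.2244·342388.993/287590.8649 = 16191.637862; SD = √(13600.2244·342388.993/287590.8649) = 127.2464.

127.2464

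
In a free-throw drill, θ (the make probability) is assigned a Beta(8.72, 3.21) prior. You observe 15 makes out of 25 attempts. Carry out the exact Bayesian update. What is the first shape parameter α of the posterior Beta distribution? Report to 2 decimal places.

23.72

The Beta prior is conjugate to a Binomial/Bernoulli likelihood; the update adds successes to α and failures to β.
Posterior: Beta(α+k, β+n−k) = Beta(8.72+15, 3.21+10) = Beta(23.72, 13.21).
Posterior α = 23.72.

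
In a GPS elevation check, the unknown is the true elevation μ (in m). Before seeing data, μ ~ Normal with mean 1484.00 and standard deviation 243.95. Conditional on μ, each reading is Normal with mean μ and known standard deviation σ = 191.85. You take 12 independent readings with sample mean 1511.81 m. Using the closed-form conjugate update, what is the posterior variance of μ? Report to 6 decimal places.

2916.867789

For Normal data with known variance σ², a Normal(μ₀, σ₀²) prior on μ is conjugate. Posterior precision = 1/σ₀² + n/σ²; posterior mean is the precision-weighted average of μ₀ and x̄.
σ₀² = 243.95² = 59511.6025, σ² = 191.85² = 36806.4225; σ² + n·σ₀² = 36806.4225 + 12·59511.6025 = 750945.6525.
Posterior precision = 1/σ₀² + n/σ² = 1/59511.6025 + 12/36806.4225 = (σ² + n·σ₀²)/(σ₀²σ²) = 750945.6525/(59511.6025·36806.4225); posterior variance σₙ² = σ₀²σ²/(σ² + n·σ₀²) = 59511.6025·36806.4225/750945.6525 = 2916.867789.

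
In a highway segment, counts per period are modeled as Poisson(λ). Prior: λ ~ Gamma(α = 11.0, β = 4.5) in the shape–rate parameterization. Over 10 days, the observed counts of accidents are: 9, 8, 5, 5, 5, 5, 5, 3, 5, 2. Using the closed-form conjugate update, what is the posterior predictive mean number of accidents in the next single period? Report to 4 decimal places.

With a Gamma(shape α, rate β) prior, the Poisson likelihood is conjugate: the posterior is Gamma(α + ΣXᵢ, β + n).
Sum of counts S = 52 over n = 10 days.
Posterior: Gamma(α+S, β+n) = Gamma(11.0+52, 4.5+10) = Gamma(63.0, 14.5).
The predictive distribution for one future period is NegBinom with mean α/β = 4.3448.

4.3448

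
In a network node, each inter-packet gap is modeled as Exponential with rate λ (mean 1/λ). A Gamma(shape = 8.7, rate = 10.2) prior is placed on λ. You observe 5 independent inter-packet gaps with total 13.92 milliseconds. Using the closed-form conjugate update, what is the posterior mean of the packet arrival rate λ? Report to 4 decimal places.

0.5680

With a Gamma(shape α, rate β) prior on the exponential rate λ, the posterior after n observations with total T = Σxᵢ is Gamma(α+n, β+T).
Posterior: Gamma(8.7+5, 10.2+13.92) = Gamma(13.7, 24.12).
Posterior mean of λ = α/β = 13.7/24.12 = 0.5680.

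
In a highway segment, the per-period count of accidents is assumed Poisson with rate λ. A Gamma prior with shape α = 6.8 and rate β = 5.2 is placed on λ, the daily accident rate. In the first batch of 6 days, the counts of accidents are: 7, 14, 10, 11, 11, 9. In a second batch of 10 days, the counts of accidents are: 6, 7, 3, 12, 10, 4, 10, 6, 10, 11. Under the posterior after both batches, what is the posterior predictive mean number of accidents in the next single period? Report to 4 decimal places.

With a Gamma(shape α, rate β) prior, the Poisson likelihood is conjugate: the posterior is Gamma(α + ΣXᵢ, β + n).
Batch 1: sum of counts S = 62 over n = 6 days.
After batch 1: Gamma(α+S, β+n) = Gamma(6.8+62, 5.2+6) = Gamma(68.8, 11.2).
Batch 2: sum of counts S = 79 over n = 10 days.
After batch 2: Gamma(α+S, β+n) = Gamma(68.8+79, 11.2+10) = Gamma(147.8, 21.2).
The predictive distribution for one future period is NegBinom with mean α/β = 6.9717.

6.9717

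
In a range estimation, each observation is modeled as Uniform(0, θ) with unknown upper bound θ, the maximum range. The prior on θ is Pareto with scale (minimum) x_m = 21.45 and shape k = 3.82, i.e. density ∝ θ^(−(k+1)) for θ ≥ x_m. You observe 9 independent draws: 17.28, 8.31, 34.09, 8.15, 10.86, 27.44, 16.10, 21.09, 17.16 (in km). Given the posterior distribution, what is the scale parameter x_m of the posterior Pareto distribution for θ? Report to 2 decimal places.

A Pareto(scale x_m, shape k) prior on the upper bound θ of Uniform(0, θ) is conjugate: posterior is Pareto(max(x_m, max xᵢ), k + n).
Sample maximum = 34.09; prior scale x_m = 21.45 → posterior scale = max = 34.09.
Posterior shape = 3.82 + 9 = 12.82.
Posterior scale x_m = 34.09.

34.09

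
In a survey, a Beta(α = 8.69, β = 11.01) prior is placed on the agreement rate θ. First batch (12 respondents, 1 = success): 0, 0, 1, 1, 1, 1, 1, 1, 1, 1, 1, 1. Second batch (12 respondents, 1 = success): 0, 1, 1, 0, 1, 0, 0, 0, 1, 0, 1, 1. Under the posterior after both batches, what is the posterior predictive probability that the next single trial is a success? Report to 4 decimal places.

The Beta prior is conjugate to a Binomial/Bernoulli likelihood; the update adds successes to α and failures to β.
After batch 1: Beta(8.69+10, 11.01+2) = Beta(18.69, 13.01).
After batch 2: Beta(18.69+6, 13.01+6) = Beta(24.69, 19.01).
For a single future Bernoulli trial, P(success | data) = α/(α+β) = 0.5650.

0.5650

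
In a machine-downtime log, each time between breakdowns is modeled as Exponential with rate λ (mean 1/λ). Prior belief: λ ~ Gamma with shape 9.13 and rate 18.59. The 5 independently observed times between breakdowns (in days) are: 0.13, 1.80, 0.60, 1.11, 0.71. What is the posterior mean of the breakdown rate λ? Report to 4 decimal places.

0.6160

With a Gamma(shape α, rate β) prior on the exponential rate λ, the posterior after n observations with total T = Σxᵢ is Gamma(α+n, β+T).
Sum of observations T = 4.35 days; n = 5.
Posterior: Gamma(9.13+5, 18.59+4.35) = Gamma(14.13, 22.94).
Posterior mean of λ = α/β = 14.13/22.94 = 0.6160.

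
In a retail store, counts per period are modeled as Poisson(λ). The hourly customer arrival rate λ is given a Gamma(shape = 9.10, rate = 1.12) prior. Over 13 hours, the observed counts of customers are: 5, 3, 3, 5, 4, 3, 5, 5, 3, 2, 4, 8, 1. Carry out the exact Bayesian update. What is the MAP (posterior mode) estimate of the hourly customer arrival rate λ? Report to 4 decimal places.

With a Gamma(shape α, rate β) prior, the Poisson likelihood is conjugate: the posterior is Gamma(α + ΣXᵢ, β + n).
Sum of counts S = 51 over n = 13 hours.
Posterior: Gamma(α+S, β+n) = Gamma(9.10+51, 1.12+13) = Gamma(60.10, 14.12).
Mode of Gamma(α,β) for α≥1 is (α−1)/β = 59.10/14.12 = 4.1856.

4.1856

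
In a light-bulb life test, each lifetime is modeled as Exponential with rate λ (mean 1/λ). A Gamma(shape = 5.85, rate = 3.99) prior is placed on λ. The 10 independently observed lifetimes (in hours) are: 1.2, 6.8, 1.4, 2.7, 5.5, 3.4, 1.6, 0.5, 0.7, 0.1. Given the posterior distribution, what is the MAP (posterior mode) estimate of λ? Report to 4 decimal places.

With a Gamma(shape α, rate β) prior on the exponential rate λ, the posterior after n observations with total T = Σxᵢ is Gamma(α+n, β+T).
Sum of observations T = 23.9 hours; n = 10.
Posterior: Gamma(5.85+10, 3.99+23.9) = Gamma(15.85, 27.89).
Mode = (α−1)/β = 0.5324.

0.5324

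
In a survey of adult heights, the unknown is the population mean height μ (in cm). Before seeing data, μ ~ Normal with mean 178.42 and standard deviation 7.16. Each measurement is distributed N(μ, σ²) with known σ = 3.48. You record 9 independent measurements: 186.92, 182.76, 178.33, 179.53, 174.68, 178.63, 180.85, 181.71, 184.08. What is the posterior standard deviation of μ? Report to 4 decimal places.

For Normal data with known variance σ², a Normal(μ₀, σ₀²) prior on μ is conjugate. Posterior precision = 1/σ₀² + n/σ²; posterior mean is the precision-weighted average of μ₀ and x̄.
σ₀² = 7.16² = 51.2656, σ² = 3.48² = 12.1104; σ² + n·σ₀² = 12.1104 + 9·51.2656 = 473.5008.
Posterior precision = 1/σ₀² + n/σ² = 1/51.2656 + 9/12.1104 = (σ² + n·σ₀²)/(σ₀²σ²) = 473.5008/(51.2656·12.1104); posterior variance σₙ² = σ₀²σ²/(σ² + n·σ₀²) = 51.2656·12.1104/473.5008 = 1.311185.
Posterior SD = √σₙ² = √(51.2656·12.1104/473.5008) = 1.1451.

1.1451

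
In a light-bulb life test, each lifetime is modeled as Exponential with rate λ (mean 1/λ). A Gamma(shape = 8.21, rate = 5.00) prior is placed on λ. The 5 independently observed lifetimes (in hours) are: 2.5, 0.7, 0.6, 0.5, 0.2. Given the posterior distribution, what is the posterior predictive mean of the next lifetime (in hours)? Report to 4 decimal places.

With a Gamma(shape α, rate β) prior on the exponential rate λ, the posterior after n observations with total T = Σxᵢ is Gamma(α+n, β+T).
Sum of observations T = 4.5 hours; n = 5.
Posterior: Gamma(8.21+5, 5.00+4.5) = Gamma(13.21, 9.50).
The predictive distribution for the next observation is Lomax; its mean is β/(α−1) = 9.50/12.21 = 0.7781.

0.7781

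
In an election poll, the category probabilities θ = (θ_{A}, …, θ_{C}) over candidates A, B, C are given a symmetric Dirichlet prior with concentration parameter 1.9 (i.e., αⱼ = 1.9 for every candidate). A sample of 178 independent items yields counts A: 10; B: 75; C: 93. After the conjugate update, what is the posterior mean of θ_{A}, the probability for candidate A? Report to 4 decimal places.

0.0648

The Dirichlet prior is conjugate to the Multinomial likelihood: each posterior αⱼ = prior αⱼ + observed count nⱼ.
Posterior concentration: (11.9, 76.9, 94.9), total = 183.7.
E[θ_{A}|data] = α_{A}/Σα = 11.9/183.7 = 0.0648.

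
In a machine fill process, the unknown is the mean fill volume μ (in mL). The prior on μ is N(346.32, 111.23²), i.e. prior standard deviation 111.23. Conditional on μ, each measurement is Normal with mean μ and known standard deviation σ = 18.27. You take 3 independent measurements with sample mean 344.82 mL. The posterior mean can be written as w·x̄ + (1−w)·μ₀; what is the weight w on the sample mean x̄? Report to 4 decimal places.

0.9911

For Normal data with known variance σ², a Normal(μ₀, σ₀²) prior on μ is conjugate. Posterior precision = 1/σ₀² + n/σ²; posterior mean is the precision-weighted average of μ₀ and x̄.
σ₀² = 111.23² = 12372.1129, σ² = 18.27² = 333.7929. Prior precision 1/σ₀² = 1/12372.1129; data precision n/σ² = 3/333.7929.
w = (n/σ²)/(1/σ₀² + n/σ²) = n·σ₀²/(σ² + n·σ₀²) = 3·12372.1129/(333.7929 + 3·12372.1129) = 37116.3387/37450.1316 = 0.9911.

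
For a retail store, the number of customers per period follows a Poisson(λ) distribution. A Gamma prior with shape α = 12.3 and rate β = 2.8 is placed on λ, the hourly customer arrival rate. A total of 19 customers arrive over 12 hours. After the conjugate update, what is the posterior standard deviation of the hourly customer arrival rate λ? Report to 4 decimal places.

With a Gamma(shape α, rate β) prior, the Poisson likelihood is conjugate: the posterior is Gamma(α + ΣXᵢ, β + n).
Posterior: Gamma(α+S, β+n) = Gamma(12.3+19, 2.8+12) = Gamma(31.3, 14.8).
SD = √α/β = √31.3/14.8 = 0.3780.

0.3780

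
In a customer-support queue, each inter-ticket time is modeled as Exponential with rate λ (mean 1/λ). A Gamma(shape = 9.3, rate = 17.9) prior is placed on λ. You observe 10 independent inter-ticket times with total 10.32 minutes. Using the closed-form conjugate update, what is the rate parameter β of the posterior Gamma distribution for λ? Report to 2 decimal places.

28.22

With a Gamma(shape α, rate β) prior on the exponential rate λ, the posterior after n observations with total T = Σxᵢ is Gamma(α+n, β+T).
Posterior: Gamma(9.3+10, 17.9+10.32) = Gamma(19.3, 28.22).
Posterior β = 28.22.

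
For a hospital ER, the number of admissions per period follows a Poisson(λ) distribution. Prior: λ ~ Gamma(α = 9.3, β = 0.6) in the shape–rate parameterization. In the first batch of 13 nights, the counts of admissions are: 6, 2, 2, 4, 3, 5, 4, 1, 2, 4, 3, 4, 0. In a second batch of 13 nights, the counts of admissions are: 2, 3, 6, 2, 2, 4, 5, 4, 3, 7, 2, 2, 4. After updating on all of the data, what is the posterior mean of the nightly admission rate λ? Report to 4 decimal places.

3.5827

With a Gamma(shape α, rate β) prior, the Poisson likelihood is conjugate: the posterior is Gamma(α + ΣXᵢ, β + n).
Batch 1: sum of counts S = 40 over n = 13 nights.
After batch 1: Gamma(α+S, β+n) = Gamma(9.3+40, 0.6+13) = Gamma(49.3, 13.6).
Batch 2: sum of counts S = 46 over n = 13 nights.
After batch 2: Gamma(α+S, β+n) = Gamma(49.3+46, 13.6+13) = Gamma(95.3, 26.6).
Posterior mean = α/β = 95.3/26.6 = 3.5827.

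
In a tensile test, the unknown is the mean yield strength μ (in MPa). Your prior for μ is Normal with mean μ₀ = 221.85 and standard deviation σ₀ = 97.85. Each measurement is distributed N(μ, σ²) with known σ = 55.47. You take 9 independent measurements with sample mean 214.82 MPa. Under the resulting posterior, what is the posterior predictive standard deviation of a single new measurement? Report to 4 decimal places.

For Normal data with known variance σ², a Normal(μ₀, σ₀²) prior on μ is conjugate. Posterior precision = 1/σ₀² + n/σ²; posterior mean is the precision-weighted average of μ₀ and x̄.
σ₀² = 97.85² = 9574.6225, σ² = 55.47² = 3076.9209; σ² + n·σ₀² = 3076.9209 + 9·9574.6225 = 89248.5234.
Posterior precision = 1/σ₀² + n/σ² = 1/9574.6225 + 9/3076.9209 = (σ² + n·σ₀²)/(σ₀²σ²) = 89248.5234/(9574.6225·3076.9209); posterior variance σₙ² = σ₀²σ²/(σ² + n·σ₀²) = 9574.6225·3076.9209/89248.5234 = 330.093485.
Predictive variance for one new observation = σₙ² + σ² = 9574.6225·3076.9209/89248.5234 + 3076.9209 = σ²·(σ₀² + 89248.5234)/89248.5234 = 3076.9209·98823.1459/89248.5234 = 3407.014385; SD = √(3076.9209·98823.1459/89248.5234) = 58.3696.

58.3696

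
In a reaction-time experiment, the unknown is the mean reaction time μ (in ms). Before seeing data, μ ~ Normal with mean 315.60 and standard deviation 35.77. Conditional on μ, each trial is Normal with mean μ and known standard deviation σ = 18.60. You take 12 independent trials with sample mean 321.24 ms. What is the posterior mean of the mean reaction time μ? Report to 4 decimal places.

321.1157

For Normal data with known variance σ², a Normal(μ₀, σ₀²) prior on μ is conjugate. Posterior precision = 1/σ₀² + n/σ²; posterior mean is the precision-weighted average of μ₀ and x̄.
n·x̄ = 12·321.24 = 3854.88.
σ₀² = 35.77² = 1279.4929, σ² = 18.60² = 345.96; σ² + n·σ₀² = 345.96 + 12·1279.4929 = 15699.8748.
Posterior mean = (μ₀/σ₀² + n·x̄/σ²)/(1/σ₀² + n/σ²) = (σ²·μ₀ + σ₀²·n·x̄)/(σ² + n·σ₀²) = (345.96·315.60 + 1279.4929·3854.88)/15699.8748 = 5041476.566352/15699.8748 = 321.1157.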